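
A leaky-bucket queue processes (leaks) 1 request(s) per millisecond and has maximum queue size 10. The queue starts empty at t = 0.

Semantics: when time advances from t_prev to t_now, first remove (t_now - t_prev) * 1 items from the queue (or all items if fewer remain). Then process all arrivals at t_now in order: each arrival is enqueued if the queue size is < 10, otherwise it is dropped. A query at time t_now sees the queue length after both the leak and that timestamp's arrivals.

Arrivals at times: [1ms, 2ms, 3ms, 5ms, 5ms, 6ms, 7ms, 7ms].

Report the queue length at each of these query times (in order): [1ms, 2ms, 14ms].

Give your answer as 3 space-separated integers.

Queue lengths at query times:
  query t=1ms: backlog = 1
  query t=2ms: backlog = 1
  query t=14ms: backlog = 0

Answer: 1 1 0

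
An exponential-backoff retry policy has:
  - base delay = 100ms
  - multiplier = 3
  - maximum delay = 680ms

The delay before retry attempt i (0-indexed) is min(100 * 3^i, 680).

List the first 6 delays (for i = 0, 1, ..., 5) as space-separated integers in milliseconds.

Answer: 100 300 680 680 680 680

Derivation:
Computing each delay:
  i=0: min(100*3^0, 680) = 100
  i=1: min(100*3^1, 680) = 300
  i=2: min(100*3^2, 680) = 680
  i=3: min(100*3^3, 680) = 680
  i=4: min(100*3^4, 680) = 680
  i=5: min(100*3^5, 680) = 680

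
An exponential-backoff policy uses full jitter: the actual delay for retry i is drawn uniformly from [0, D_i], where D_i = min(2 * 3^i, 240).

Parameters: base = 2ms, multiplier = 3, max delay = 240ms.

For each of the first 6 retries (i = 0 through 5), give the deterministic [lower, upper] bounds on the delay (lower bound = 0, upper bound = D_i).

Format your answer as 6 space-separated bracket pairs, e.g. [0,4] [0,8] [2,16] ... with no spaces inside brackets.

Computing bounds per retry:
  i=0: D_i=min(2*3^0,240)=2, bounds=[0,2]
  i=1: D_i=min(2*3^1,240)=6, bounds=[0,6]
  i=2: D_i=min(2*3^2,240)=18, bounds=[0,18]
  i=3: D_i=min(2*3^3,240)=54, bounds=[0,54]
  i=4: D_i=min(2*3^4,240)=162, bounds=[0,162]
  i=5: D_i=min(2*3^5,240)=240, bounds=[0,240]

Answer: [0,2] [0,6] [0,18] [0,54] [0,162] [0,240]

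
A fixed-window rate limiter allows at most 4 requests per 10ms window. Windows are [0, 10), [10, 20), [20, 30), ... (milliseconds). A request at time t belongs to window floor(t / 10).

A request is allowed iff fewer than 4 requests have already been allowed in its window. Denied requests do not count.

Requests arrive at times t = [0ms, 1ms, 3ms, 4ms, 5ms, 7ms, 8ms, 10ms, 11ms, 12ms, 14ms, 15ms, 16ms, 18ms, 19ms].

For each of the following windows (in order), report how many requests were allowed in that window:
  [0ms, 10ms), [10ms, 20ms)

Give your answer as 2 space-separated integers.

Answer: 4 4

Derivation:
Processing requests:
  req#1 t=0ms (window 0): ALLOW
  req#2 t=1ms (window 0): ALLOW
  req#3 t=3ms (window 0): ALLOW
  req#4 t=4ms (window 0): ALLOW
  req#5 t=5ms (window 0): DENY
  req#6 t=7ms (window 0): DENY
  req#7 t=8ms (window 0): DENY
  req#8 t=10ms (window 1): ALLOW
  req#9 t=11ms (window 1): ALLOW
  req#10 t=12ms (window 1): ALLOW
  req#11 t=14ms (window 1): ALLOW
  req#12 t=15ms (window 1): DENY
  req#13 t=16ms (window 1): DENY
  req#14 t=18ms (window 1): DENY
  req#15 t=19ms (window 1): DENY

Allowed counts by window: 4 4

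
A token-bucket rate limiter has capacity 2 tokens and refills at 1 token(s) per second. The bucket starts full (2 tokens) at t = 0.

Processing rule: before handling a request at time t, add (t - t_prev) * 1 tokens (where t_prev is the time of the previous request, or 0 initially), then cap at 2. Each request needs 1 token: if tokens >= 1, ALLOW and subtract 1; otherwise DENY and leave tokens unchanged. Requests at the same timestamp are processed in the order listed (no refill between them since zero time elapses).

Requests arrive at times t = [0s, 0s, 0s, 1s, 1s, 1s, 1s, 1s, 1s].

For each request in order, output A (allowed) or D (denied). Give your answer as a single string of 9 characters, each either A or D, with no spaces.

Answer: AADADDDDD

Derivation:
Simulating step by step:
  req#1 t=0s: ALLOW
  req#2 t=0s: ALLOW
  req#3 t=0s: DENY
  req#4 t=1s: ALLOW
  req#5 t=1s: DENY
  req#6 t=1s: DENY
  req#7 t=1s: DENY
  req#8 t=1s: DENY
  req#9 t=1s: DENY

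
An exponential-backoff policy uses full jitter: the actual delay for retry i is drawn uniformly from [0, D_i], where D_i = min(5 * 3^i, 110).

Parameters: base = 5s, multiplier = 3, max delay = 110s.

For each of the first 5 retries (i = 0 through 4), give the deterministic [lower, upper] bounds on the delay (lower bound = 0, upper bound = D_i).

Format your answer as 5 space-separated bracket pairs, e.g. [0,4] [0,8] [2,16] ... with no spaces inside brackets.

Computing bounds per retry:
  i=0: D_i=min(5*3^0,110)=5, bounds=[0,5]
  i=1: D_i=min(5*3^1,110)=15, bounds=[0,15]
  i=2: D_i=min(5*3^2,110)=45, bounds=[0,45]
  i=3: D_i=min(5*3^3,110)=110, bounds=[0,110]
  i=4: D_i=min(5*3^4,110)=110, bounds=[0,110]

Answer: [0,5] [0,15] [0,45] [0,110] [0,110]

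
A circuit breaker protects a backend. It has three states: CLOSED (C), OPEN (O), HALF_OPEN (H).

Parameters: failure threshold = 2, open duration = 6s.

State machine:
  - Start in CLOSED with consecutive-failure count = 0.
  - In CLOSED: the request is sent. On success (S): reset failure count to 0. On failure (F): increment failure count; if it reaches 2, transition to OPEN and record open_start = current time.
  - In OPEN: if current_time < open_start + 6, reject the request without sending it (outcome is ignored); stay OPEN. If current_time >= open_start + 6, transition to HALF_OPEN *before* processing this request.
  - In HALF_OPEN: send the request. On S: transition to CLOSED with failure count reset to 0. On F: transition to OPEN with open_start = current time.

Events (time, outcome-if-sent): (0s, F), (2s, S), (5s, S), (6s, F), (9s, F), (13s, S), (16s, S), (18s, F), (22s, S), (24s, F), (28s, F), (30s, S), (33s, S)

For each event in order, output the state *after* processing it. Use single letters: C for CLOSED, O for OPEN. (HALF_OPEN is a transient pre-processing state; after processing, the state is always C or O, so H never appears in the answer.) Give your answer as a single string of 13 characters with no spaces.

Answer: CCCCOOCCCCOOO

Derivation:
State after each event:
  event#1 t=0s outcome=F: state=CLOSED
  event#2 t=2s outcome=S: state=CLOSED
  event#3 t=5s outcome=S: state=CLOSED
  event#4 t=6s outcome=F: state=CLOSED
  event#5 t=9s outcome=F: state=OPEN
  event#6 t=13s outcome=S: state=OPEN
  event#7 t=16s outcome=S: state=CLOSED
  event#8 t=18s outcome=F: state=CLOSED
  event#9 t=22s outcome=S: state=CLOSED
  event#10 t=24s outcome=F: state=CLOSED
  event#11 t=28s outcome=F: state=OPEN
  event#12 t=30s outcome=S: state=OPEN
  event#13 t=33s outcome=S: state=OPEN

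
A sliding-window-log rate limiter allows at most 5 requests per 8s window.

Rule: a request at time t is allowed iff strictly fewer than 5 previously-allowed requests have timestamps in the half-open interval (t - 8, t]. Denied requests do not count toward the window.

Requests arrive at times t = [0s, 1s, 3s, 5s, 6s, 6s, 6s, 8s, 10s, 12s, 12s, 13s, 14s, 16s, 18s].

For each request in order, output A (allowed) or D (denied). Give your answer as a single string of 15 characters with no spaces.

Answer: AAAAADDAAADAAAA

Derivation:
Tracking allowed requests in the window:
  req#1 t=0s: ALLOW
  req#2 t=1s: ALLOW
  req#3 t=3s: ALLOW
  req#4 t=5s: ALLOW
  req#5 t=6s: ALLOW
  req#6 t=6s: DENY
  req#7 t=6s: DENY
  req#8 t=8s: ALLOW
  req#9 t=10s: ALLOW
  req#10 t=12s: ALLOW
  req#11 t=12s: DENY
  req#12 t=13s: ALLOW
  req#13 t=14s: ALLOW
  req#14 t=16s: ALLOW
  req#15 t=18s: ALLOW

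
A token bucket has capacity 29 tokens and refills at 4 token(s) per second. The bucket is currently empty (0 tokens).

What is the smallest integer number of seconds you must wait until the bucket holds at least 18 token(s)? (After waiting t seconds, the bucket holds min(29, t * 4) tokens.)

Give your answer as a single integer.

Answer: 5

Derivation:
Need t * 4 >= 18, so t >= 18/4.
Smallest integer t = ceil(18/4) = 5.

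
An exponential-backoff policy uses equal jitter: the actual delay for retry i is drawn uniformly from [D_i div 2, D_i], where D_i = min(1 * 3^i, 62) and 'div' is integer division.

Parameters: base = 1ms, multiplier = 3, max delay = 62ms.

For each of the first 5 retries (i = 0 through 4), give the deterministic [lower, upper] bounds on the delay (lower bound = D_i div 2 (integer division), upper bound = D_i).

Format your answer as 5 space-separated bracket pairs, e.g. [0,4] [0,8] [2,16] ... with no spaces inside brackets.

Answer: [0,1] [1,3] [4,9] [13,27] [31,62]

Derivation:
Computing bounds per retry:
  i=0: D_i=min(1*3^0,62)=1, bounds=[0,1]
  i=1: D_i=min(1*3^1,62)=3, bounds=[1,3]
  i=2: D_i=min(1*3^2,62)=9, bounds=[4,9]
  i=3: D_i=min(1*3^3,62)=27, bounds=[13,27]
  i=4: D_i=min(1*3^4,62)=62, bounds=[31,62]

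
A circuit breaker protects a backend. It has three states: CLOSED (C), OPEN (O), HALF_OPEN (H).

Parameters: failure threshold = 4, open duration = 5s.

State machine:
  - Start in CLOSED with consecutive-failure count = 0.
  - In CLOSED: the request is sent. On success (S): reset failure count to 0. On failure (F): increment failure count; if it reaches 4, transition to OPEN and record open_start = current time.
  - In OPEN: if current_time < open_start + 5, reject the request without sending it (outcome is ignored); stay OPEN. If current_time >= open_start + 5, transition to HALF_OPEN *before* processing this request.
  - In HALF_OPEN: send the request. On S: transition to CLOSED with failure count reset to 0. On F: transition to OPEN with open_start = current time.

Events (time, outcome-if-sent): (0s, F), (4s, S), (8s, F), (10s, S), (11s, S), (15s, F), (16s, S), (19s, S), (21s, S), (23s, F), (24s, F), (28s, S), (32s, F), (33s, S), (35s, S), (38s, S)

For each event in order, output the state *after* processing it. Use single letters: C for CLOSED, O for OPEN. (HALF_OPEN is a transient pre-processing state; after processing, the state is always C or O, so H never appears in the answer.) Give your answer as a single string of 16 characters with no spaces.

State after each event:
  event#1 t=0s outcome=F: state=CLOSED
  event#2 t=4s outcome=S: state=CLOSED
  event#3 t=8s outcome=F: state=CLOSED
  event#4 t=10s outcome=S: state=CLOSED
  event#5 t=11s outcome=S: state=CLOSED
  event#6 t=15s outcome=F: state=CLOSED
  event#7 t=16s outcome=S: state=CLOSED
  event#8 t=19s outcome=S: state=CLOSED
  event#9 t=21s outcome=S: state=CLOSED
  event#10 t=23s outcome=F: state=CLOSED
  event#11 t=24s outcome=F: state=CLOSED
  event#12 t=28s outcome=S: state=CLOSED
  event#13 t=32s outcome=F: state=CLOSED
  event#14 t=33s outcome=S: state=CLOSED
  event#15 t=35s outcome=S: state=CLOSED
  event#16 t=38s outcome=S: state=CLOSED

Answer: CCCCCCCCCCCCCCCC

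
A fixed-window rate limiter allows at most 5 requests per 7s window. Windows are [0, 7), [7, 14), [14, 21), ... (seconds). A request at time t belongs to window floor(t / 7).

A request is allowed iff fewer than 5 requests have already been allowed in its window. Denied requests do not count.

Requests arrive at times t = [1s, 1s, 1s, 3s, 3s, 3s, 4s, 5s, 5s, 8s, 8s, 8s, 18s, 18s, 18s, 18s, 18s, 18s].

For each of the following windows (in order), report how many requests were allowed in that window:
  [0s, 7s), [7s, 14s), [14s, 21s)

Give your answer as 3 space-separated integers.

Answer: 5 3 5

Derivation:
Processing requests:
  req#1 t=1s (window 0): ALLOW
  req#2 t=1s (window 0): ALLOW
  req#3 t=1s (window 0): ALLOW
  req#4 t=3s (window 0): ALLOW
  req#5 t=3s (window 0): ALLOW
  req#6 t=3s (window 0): DENY
  req#7 t=4s (window 0): DENY
  req#8 t=5s (window 0): DENY
  req#9 t=5s (window 0): DENY
  req#10 t=8s (window 1): ALLOW
  req#11 t=8s (window 1): ALLOW
  req#12 t=8s (window 1): ALLOW
  req#13 t=18s (window 2): ALLOW
  req#14 t=18s (window 2): ALLOW
  req#15 t=18s (window 2): ALLOW
  req#16 t=18s (window 2): ALLOW
  req#17 t=18s (window 2): ALLOW
  req#18 t=18s (window 2): DENY

Allowed counts by window: 5 3 5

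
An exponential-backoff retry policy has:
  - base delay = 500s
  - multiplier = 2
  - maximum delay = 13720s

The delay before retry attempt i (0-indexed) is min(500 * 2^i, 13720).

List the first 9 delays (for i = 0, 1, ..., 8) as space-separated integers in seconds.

Computing each delay:
  i=0: min(500*2^0, 13720) = 500
  i=1: min(500*2^1, 13720) = 1000
  i=2: min(500*2^2, 13720) = 2000
  i=3: min(500*2^3, 13720) = 4000
  i=4: min(500*2^4, 13720) = 8000
  i=5: min(500*2^5, 13720) = 13720
  i=6: min(500*2^6, 13720) = 13720
  i=7: min(500*2^7, 13720) = 13720
  i=8: min(500*2^8, 13720) = 13720

Answer: 500 1000 2000 4000 8000 13720 13720 13720 13720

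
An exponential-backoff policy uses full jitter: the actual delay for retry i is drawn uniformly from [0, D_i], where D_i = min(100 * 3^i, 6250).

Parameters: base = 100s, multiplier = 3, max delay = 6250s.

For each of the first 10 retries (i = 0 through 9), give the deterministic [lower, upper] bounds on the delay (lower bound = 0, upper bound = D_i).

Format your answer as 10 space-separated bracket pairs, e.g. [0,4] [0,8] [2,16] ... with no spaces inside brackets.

Computing bounds per retry:
  i=0: D_i=min(100*3^0,6250)=100, bounds=[0,100]
  i=1: D_i=min(100*3^1,6250)=300, bounds=[0,300]
  i=2: D_i=min(100*3^2,6250)=900, bounds=[0,900]
  i=3: D_i=min(100*3^3,6250)=2700, bounds=[0,2700]
  i=4: D_i=min(100*3^4,6250)=6250, bounds=[0,6250]
  i=5: D_i=min(100*3^5,6250)=6250, bounds=[0,6250]
  i=6: D_i=min(100*3^6,6250)=6250, bounds=[0,6250]
  i=7: D_i=min(100*3^7,6250)=6250, bounds=[0,6250]
  i=8: D_i=min(100*3^8,6250)=6250, bounds=[0,6250]
  i=9: D_i=min(100*3^9,6250)=6250, bounds=[0,6250]

Answer: [0,100] [0,300] [0,900] [0,2700] [0,6250] [0,6250] [0,6250] [0,6250] [0,6250] [0,6250]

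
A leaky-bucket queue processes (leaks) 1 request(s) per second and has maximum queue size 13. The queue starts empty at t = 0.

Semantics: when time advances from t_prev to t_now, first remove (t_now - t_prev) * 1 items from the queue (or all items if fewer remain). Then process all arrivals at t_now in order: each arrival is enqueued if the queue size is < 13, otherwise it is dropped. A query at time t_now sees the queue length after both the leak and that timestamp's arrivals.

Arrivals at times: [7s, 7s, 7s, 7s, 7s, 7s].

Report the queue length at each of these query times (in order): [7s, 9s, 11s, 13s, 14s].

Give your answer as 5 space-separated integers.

Answer: 6 4 2 0 0

Derivation:
Queue lengths at query times:
  query t=7s: backlog = 6
  query t=9s: backlog = 4
  query t=11s: backlog = 2
  query t=13s: backlog = 0
  query t=14s: backlog = 0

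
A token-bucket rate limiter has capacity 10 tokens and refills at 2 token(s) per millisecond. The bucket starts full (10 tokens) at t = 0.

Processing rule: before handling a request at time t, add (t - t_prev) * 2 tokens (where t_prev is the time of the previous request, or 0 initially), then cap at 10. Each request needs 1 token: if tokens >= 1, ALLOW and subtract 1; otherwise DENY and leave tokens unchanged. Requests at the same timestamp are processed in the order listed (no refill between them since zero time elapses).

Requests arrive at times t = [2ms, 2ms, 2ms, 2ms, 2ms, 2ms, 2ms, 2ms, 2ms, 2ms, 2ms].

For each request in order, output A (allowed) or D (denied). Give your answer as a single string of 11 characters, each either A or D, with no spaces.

Answer: AAAAAAAAAAD

Derivation:
Simulating step by step:
  req#1 t=2ms: ALLOW
  req#2 t=2ms: ALLOW
  req#3 t=2ms: ALLOW
  req#4 t=2ms: ALLOW
  req#5 t=2ms: ALLOW
  req#6 t=2ms: ALLOW
  req#7 t=2ms: ALLOW
  req#8 t=2ms: ALLOW
  req#9 t=2ms: ALLOW
  req#10 t=2ms: ALLOW
  req#11 t=2ms: DENY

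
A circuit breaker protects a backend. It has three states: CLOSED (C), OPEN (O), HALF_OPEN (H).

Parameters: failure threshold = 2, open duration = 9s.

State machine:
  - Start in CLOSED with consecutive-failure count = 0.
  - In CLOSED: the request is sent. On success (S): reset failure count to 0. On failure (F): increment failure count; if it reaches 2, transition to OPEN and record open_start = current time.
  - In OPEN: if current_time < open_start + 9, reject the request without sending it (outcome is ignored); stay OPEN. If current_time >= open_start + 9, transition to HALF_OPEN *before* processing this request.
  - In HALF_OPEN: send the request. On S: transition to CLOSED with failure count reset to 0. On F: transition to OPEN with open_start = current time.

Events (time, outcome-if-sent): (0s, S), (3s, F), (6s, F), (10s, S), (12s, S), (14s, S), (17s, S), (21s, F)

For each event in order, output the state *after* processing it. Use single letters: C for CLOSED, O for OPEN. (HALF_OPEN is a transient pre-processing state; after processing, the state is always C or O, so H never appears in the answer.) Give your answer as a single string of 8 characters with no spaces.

State after each event:
  event#1 t=0s outcome=S: state=CLOSED
  event#2 t=3s outcome=F: state=CLOSED
  event#3 t=6s outcome=F: state=OPEN
  event#4 t=10s outcome=S: state=OPEN
  event#5 t=12s outcome=S: state=OPEN
  event#6 t=14s outcome=S: state=OPEN
  event#7 t=17s outcome=S: state=CLOSED
  event#8 t=21s outcome=F: state=CLOSED

Answer: CCOOOOCC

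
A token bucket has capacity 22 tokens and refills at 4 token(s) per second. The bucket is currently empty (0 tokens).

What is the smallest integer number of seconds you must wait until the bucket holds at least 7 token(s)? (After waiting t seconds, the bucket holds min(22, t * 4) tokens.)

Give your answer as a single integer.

Need t * 4 >= 7, so t >= 7/4.
Smallest integer t = ceil(7/4) = 2.

Answer: 2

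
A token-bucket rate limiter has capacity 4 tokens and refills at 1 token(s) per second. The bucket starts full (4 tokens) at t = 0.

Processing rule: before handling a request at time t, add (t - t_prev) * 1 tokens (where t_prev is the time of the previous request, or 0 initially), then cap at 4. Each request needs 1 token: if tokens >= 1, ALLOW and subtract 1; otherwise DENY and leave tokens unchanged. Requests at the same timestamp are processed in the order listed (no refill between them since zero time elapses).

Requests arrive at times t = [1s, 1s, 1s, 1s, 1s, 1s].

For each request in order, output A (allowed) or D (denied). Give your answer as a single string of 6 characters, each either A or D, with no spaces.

Simulating step by step:
  req#1 t=1s: ALLOW
  req#2 t=1s: ALLOW
  req#3 t=1s: ALLOW
  req#4 t=1s: ALLOW
  req#5 t=1s: DENY
  req#6 t=1s: DENY

Answer: AAAADD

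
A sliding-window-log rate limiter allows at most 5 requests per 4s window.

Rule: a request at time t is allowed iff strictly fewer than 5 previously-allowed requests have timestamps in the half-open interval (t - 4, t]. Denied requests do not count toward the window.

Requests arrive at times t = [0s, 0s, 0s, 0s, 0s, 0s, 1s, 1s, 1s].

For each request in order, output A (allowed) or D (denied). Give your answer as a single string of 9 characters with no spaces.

Tracking allowed requests in the window:
  req#1 t=0s: ALLOW
  req#2 t=0s: ALLOW
  req#3 t=0s: ALLOW
  req#4 t=0s: ALLOW
  req#5 t=0s: ALLOW
  req#6 t=0s: DENY
  req#7 t=1s: DENY
  req#8 t=1s: DENY
  req#9 t=1s: DENY

Answer: AAAAADDDD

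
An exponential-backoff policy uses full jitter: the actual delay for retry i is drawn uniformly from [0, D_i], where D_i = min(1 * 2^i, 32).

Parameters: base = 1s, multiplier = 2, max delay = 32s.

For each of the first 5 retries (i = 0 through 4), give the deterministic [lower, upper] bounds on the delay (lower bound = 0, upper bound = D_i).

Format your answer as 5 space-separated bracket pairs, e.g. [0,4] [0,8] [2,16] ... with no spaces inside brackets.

Computing bounds per retry:
  i=0: D_i=min(1*2^0,32)=1, bounds=[0,1]
  i=1: D_i=min(1*2^1,32)=2, bounds=[0,2]
  i=2: D_i=min(1*2^2,32)=4, bounds=[0,4]
  i=3: D_i=min(1*2^3,32)=8, bounds=[0,8]
  i=4: D_i=min(1*2^4,32)=16, bounds=[0,16]

Answer: [0,1] [0,2] [0,4] [0,8] [0,16]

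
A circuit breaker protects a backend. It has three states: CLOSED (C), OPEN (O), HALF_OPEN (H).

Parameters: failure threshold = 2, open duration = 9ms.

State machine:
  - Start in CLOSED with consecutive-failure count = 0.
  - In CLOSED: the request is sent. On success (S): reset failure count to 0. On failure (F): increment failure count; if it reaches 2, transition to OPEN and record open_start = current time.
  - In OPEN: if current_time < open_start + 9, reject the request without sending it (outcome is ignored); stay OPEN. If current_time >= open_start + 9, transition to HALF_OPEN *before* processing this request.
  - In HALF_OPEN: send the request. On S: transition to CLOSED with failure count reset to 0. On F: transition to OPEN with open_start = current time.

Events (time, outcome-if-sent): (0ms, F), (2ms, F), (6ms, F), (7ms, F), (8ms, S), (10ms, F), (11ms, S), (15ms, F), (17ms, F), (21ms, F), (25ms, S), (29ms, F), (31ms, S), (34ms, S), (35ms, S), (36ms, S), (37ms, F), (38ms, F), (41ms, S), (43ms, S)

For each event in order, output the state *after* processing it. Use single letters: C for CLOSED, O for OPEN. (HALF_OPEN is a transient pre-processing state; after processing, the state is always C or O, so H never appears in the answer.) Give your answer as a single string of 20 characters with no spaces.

Answer: COOOOOCCOOOOOOOOOOOO

Derivation:
State after each event:
  event#1 t=0ms outcome=F: state=CLOSED
  event#2 t=2ms outcome=F: state=OPEN
  event#3 t=6ms outcome=F: state=OPEN
  event#4 t=7ms outcome=F: state=OPEN
  event#5 t=8ms outcome=S: state=OPEN
  event#6 t=10ms outcome=F: state=OPEN
  event#7 t=11ms outcome=S: state=CLOSED
  event#8 t=15ms outcome=F: state=CLOSED
  event#9 t=17ms outcome=F: state=OPEN
  event#10 t=21ms outcome=F: state=OPEN
  event#11 t=25ms outcome=S: state=OPEN
  event#12 t=29ms outcome=F: state=OPEN
  event#13 t=31ms outcome=S: state=OPEN
  event#14 t=34ms outcome=S: state=OPEN
  event#15 t=35ms outcome=S: state=OPEN
  event#16 t=36ms outcome=S: state=OPEN
  event#17 t=37ms outcome=F: state=OPEN
  event#18 t=38ms outcome=F: state=OPEN
  event#19 t=41ms outcome=S: state=OPEN
  event#20 t=43ms outcome=S: state=OPEN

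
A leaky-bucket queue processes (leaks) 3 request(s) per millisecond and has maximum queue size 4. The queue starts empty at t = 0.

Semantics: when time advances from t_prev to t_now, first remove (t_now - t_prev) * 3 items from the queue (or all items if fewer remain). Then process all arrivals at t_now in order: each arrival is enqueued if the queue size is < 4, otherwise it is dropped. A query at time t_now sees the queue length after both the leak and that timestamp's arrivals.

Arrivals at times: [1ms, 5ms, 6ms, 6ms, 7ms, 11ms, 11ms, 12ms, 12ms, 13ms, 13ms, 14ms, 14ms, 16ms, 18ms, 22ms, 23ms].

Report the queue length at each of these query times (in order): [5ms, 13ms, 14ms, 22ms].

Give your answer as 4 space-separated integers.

Answer: 1 2 2 1

Derivation:
Queue lengths at query times:
  query t=5ms: backlog = 1
  query t=13ms: backlog = 2
  query t=14ms: backlog = 2
  query t=22ms: backlog = 1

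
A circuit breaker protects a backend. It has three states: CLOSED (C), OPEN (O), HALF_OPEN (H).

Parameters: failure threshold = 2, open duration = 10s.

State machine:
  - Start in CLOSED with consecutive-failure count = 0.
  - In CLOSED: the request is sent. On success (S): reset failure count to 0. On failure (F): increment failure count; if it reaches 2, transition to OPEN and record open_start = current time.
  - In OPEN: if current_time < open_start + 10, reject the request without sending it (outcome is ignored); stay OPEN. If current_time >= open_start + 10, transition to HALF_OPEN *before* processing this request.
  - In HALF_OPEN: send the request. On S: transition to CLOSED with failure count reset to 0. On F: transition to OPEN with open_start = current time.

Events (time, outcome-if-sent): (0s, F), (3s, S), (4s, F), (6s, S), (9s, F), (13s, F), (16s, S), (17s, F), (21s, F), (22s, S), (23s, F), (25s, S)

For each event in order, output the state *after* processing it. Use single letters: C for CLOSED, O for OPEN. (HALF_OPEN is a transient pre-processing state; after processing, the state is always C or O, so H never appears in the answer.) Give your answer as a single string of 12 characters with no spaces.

Answer: CCCCCOOOOOOO

Derivation:
State after each event:
  event#1 t=0s outcome=F: state=CLOSED
  event#2 t=3s outcome=S: state=CLOSED
  event#3 t=4s outcome=F: state=CLOSED
  event#4 t=6s outcome=S: state=CLOSED
  event#5 t=9s outcome=F: state=CLOSED
  event#6 t=13s outcome=F: state=OPEN
  event#7 t=16s outcome=S: state=OPEN
  event#8 t=17s outcome=F: state=OPEN
  event#9 t=21s outcome=F: state=OPEN
  event#10 t=22s outcome=S: state=OPEN
  event#11 t=23s outcome=F: state=OPEN
  event#12 t=25s outcome=S: state=OPEN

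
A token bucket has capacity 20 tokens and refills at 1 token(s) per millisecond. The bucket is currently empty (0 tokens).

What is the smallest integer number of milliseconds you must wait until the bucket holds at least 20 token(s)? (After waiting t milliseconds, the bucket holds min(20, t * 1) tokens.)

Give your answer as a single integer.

Answer: 20

Derivation:
Need t * 1 >= 20, so t >= 20/1.
Smallest integer t = ceil(20/1) = 20.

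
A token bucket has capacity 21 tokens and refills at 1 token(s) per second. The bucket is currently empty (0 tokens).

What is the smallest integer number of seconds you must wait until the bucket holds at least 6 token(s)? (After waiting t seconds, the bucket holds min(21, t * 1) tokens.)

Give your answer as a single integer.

Answer: 6

Derivation:
Need t * 1 >= 6, so t >= 6/1.
Smallest integer t = ceil(6/1) = 6.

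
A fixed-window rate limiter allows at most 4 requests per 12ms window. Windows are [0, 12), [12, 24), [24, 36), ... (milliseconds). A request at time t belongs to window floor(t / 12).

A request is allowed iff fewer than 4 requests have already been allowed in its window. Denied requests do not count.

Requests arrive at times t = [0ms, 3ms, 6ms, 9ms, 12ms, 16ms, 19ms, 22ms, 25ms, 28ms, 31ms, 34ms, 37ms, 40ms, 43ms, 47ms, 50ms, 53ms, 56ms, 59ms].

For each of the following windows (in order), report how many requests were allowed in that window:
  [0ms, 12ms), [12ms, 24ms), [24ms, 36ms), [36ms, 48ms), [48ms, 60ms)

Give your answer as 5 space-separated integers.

Processing requests:
  req#1 t=0ms (window 0): ALLOW
  req#2 t=3ms (window 0): ALLOW
  req#3 t=6ms (window 0): ALLOW
  req#4 t=9ms (window 0): ALLOW
  req#5 t=12ms (window 1): ALLOW
  req#6 t=16ms (window 1): ALLOW
  req#7 t=19ms (window 1): ALLOW
  req#8 t=22ms (window 1): ALLOW
  req#9 t=25ms (window 2): ALLOW
  req#10 t=28ms (window 2): ALLOW
  req#11 t=31ms (window 2): ALLOW
  req#12 t=34ms (window 2): ALLOW
  req#13 t=37ms (window 3): ALLOW
  req#14 t=40ms (window 3): ALLOW
  req#15 t=43ms (window 3): ALLOW
  req#16 t=47ms (window 3): ALLOW
  req#17 t=50ms (window 4): ALLOW
  req#18 t=53ms (window 4): ALLOW
  req#19 t=56ms (window 4): ALLOW
  req#20 t=59ms (window 4): ALLOW

Allowed counts by window: 4 4 4 4 4

Answer: 4 4 4 4 4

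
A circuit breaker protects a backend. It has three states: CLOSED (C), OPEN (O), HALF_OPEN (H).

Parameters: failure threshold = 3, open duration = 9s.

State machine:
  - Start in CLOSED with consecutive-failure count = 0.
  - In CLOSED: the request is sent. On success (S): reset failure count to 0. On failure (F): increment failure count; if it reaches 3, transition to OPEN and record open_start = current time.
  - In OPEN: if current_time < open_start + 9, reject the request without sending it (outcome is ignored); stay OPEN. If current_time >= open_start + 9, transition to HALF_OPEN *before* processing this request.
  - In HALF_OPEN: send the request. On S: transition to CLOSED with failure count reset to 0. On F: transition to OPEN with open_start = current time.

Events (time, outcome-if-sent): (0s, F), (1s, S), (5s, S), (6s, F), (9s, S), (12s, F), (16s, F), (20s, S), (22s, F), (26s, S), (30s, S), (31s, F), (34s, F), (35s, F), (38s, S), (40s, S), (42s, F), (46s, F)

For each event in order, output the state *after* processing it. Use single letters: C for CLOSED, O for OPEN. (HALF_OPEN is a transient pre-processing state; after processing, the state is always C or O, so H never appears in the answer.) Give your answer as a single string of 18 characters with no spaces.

State after each event:
  event#1 t=0s outcome=F: state=CLOSED
  event#2 t=1s outcome=S: state=CLOSED
  event#3 t=5s outcome=S: state=CLOSED
  event#4 t=6s outcome=F: state=CLOSED
  event#5 t=9s outcome=S: state=CLOSED
  event#6 t=12s outcome=F: state=CLOSED
  event#7 t=16s outcome=F: state=CLOSED
  event#8 t=20s outcome=S: state=CLOSED
  event#9 t=22s outcome=F: state=CLOSED
  event#10 t=26s outcome=S: state=CLOSED
  event#11 t=30s outcome=S: state=CLOSED
  event#12 t=31s outcome=F: state=CLOSED
  event#13 t=34s outcome=F: state=CLOSED
  event#14 t=35s outcome=F: state=OPEN
  event#15 t=38s outcome=S: state=OPEN
  event#16 t=40s outcome=S: state=OPEN
  event#17 t=42s outcome=F: state=OPEN
  event#18 t=46s outcome=F: state=OPEN

Answer: CCCCCCCCCCCCCOOOOO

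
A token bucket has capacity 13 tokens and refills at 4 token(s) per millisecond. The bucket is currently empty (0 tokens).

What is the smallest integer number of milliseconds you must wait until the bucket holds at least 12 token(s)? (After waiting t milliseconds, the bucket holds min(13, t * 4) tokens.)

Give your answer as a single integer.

Answer: 3

Derivation:
Need t * 4 >= 12, so t >= 12/4.
Smallest integer t = ceil(12/4) = 3.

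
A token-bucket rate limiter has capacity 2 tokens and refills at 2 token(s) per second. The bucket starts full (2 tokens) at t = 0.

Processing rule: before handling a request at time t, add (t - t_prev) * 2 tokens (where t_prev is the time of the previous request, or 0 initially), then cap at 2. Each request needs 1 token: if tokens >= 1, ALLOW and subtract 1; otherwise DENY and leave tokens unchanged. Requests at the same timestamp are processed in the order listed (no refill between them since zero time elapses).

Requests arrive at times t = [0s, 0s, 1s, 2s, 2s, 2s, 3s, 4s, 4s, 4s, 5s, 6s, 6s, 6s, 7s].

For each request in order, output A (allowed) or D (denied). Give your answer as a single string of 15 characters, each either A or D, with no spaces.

Simulating step by step:
  req#1 t=0s: ALLOW
  req#2 t=0s: ALLOW
  req#3 t=1s: ALLOW
  req#4 t=2s: ALLOW
  req#5 t=2s: ALLOW
  req#6 t=2s: DENY
  req#7 t=3s: ALLOW
  req#8 t=4s: ALLOW
  req#9 t=4s: ALLOW
  req#10 t=4s: DENY
  req#11 t=5s: ALLOW
  req#12 t=6s: ALLOW
  req#13 t=6s: ALLOW
  req#14 t=6s: DENY
  req#15 t=7s: ALLOW

Answer: AAAAADAAADAAADA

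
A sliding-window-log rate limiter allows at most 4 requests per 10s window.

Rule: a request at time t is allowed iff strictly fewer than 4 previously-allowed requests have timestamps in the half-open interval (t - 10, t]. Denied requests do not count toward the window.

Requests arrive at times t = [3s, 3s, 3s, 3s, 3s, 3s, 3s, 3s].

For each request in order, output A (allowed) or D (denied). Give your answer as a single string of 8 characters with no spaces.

Tracking allowed requests in the window:
  req#1 t=3s: ALLOW
  req#2 t=3s: ALLOW
  req#3 t=3s: ALLOW
  req#4 t=3s: ALLOW
  req#5 t=3s: DENY
  req#6 t=3s: DENY
  req#7 t=3s: DENY
  req#8 t=3s: DENY

Answer: AAAADDDD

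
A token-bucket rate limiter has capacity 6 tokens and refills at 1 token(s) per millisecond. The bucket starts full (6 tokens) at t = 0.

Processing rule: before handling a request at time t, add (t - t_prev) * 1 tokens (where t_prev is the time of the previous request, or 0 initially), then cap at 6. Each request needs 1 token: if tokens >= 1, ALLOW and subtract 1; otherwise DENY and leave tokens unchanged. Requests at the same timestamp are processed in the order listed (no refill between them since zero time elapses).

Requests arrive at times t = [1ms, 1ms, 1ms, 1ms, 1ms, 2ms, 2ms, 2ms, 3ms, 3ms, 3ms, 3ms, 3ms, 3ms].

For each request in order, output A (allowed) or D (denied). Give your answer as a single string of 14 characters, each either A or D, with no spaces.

Answer: AAAAAAADADDDDD

Derivation:
Simulating step by step:
  req#1 t=1ms: ALLOW
  req#2 t=1ms: ALLOW
  req#3 t=1ms: ALLOW
  req#4 t=1ms: ALLOW
  req#5 t=1ms: ALLOW
  req#6 t=2ms: ALLOW
  req#7 t=2ms: ALLOW
  req#8 t=2ms: DENY
  req#9 t=3ms: ALLOW
  req#10 t=3ms: DENY
  req#11 t=3ms: DENY
  req#12 t=3ms: DENY
  req#13 t=3ms: DENY
  req#14 t=3ms: DENY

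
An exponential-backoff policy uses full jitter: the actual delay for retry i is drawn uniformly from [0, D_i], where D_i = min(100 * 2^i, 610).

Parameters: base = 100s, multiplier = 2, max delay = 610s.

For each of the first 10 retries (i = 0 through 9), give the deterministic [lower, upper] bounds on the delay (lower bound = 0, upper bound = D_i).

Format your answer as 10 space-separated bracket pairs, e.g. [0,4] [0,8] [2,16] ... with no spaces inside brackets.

Computing bounds per retry:
  i=0: D_i=min(100*2^0,610)=100, bounds=[0,100]
  i=1: D_i=min(100*2^1,610)=200, bounds=[0,200]
  i=2: D_i=min(100*2^2,610)=400, bounds=[0,400]
  i=3: D_i=min(100*2^3,610)=610, bounds=[0,610]
  i=4: D_i=min(100*2^4,610)=610, bounds=[0,610]
  i=5: D_i=min(100*2^5,610)=610, bounds=[0,610]
  i=6: D_i=min(100*2^6,610)=610, bounds=[0,610]
  i=7: D_i=min(100*2^7,610)=610, bounds=[0,610]
  i=8: D_i=min(100*2^8,610)=610, bounds=[0,610]
  i=9: D_i=min(100*2^9,610)=610, bounds=[0,610]

Answer: [0,100] [0,200] [0,400] [0,610] [0,610] [0,610] [0,610] [0,610] [0,610] [0,610]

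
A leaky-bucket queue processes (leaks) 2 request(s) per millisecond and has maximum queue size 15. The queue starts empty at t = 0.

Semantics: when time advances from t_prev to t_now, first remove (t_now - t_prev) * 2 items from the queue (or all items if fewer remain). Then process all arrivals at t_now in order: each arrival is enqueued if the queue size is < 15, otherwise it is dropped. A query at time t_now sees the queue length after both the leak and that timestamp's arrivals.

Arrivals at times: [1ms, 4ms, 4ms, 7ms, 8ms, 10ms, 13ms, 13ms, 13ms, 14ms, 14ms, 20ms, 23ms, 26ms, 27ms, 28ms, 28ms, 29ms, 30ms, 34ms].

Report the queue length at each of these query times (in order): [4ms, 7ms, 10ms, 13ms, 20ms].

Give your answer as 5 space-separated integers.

Answer: 2 1 1 3 1

Derivation:
Queue lengths at query times:
  query t=4ms: backlog = 2
  query t=7ms: backlog = 1
  query t=10ms: backlog = 1
  query t=13ms: backlog = 3
  query t=20ms: backlog = 1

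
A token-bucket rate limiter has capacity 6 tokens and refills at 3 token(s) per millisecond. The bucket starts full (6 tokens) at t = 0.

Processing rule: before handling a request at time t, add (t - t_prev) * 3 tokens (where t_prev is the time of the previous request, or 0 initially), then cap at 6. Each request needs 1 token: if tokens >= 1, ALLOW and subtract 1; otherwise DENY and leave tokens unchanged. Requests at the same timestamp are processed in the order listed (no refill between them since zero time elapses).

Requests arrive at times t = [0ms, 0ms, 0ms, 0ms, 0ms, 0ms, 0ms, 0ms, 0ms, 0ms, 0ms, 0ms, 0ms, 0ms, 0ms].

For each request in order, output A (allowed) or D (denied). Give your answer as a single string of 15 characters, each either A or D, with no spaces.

Simulating step by step:
  req#1 t=0ms: ALLOW
  req#2 t=0ms: ALLOW
  req#3 t=0ms: ALLOW
  req#4 t=0ms: ALLOW
  req#5 t=0ms: ALLOW
  req#6 t=0ms: ALLOW
  req#7 t=0ms: DENY
  req#8 t=0ms: DENY
  req#9 t=0ms: DENY
  req#10 t=0ms: DENY
  req#11 t=0ms: DENY
  req#12 t=0ms: DENY
  req#13 t=0ms: DENY
  req#14 t=0ms: DENY
  req#15 t=0ms: DENY

Answer: AAAAAADDDDDDDDD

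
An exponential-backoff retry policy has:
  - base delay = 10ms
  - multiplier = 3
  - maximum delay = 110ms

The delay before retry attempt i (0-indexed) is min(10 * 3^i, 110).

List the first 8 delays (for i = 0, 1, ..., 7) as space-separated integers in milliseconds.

Answer: 10 30 90 110 110 110 110 110

Derivation:
Computing each delay:
  i=0: min(10*3^0, 110) = 10
  i=1: min(10*3^1, 110) = 30
  i=2: min(10*3^2, 110) = 90
  i=3: min(10*3^3, 110) = 110
  i=4: min(10*3^4, 110) = 110
  i=5: min(10*3^5, 110) = 110
  i=6: min(10*3^6, 110) = 110
  i=7: min(10*3^7, 110) = 110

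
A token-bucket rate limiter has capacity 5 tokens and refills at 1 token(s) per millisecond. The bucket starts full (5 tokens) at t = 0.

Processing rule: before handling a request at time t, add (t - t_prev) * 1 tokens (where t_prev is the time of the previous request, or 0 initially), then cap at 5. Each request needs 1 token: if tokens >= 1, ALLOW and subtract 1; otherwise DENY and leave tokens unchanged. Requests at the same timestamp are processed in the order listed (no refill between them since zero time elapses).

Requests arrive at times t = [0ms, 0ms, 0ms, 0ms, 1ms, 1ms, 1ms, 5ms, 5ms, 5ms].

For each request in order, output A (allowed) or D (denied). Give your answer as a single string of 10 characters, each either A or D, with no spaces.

Answer: AAAAAADAAA

Derivation:
Simulating step by step:
  req#1 t=0ms: ALLOW
  req#2 t=0ms: ALLOW
  req#3 t=0ms: ALLOW
  req#4 t=0ms: ALLOW
  req#5 t=1ms: ALLOW
  req#6 t=1ms: ALLOW
  req#7 t=1ms: DENY
  req#8 t=5ms: ALLOW
  req#9 t=5ms: ALLOW
  req#10 t=5ms: ALLOW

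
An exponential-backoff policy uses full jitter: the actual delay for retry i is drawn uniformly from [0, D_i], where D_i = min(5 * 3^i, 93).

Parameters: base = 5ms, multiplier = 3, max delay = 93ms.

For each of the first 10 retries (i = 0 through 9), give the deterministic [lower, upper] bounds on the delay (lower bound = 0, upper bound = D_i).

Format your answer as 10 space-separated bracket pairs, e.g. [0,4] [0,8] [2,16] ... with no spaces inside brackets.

Answer: [0,5] [0,15] [0,45] [0,93] [0,93] [0,93] [0,93] [0,93] [0,93] [0,93]

Derivation:
Computing bounds per retry:
  i=0: D_i=min(5*3^0,93)=5, bounds=[0,5]
  i=1: D_i=min(5*3^1,93)=15, bounds=[0,15]
  i=2: D_i=min(5*3^2,93)=45, bounds=[0,45]
  i=3: D_i=min(5*3^3,93)=93, bounds=[0,93]
  i=4: D_i=min(5*3^4,93)=93, bounds=[0,93]
  i=5: D_i=min(5*3^5,93)=93, bounds=[0,93]
  i=6: D_i=min(5*3^6,93)=93, bounds=[0,93]
  i=7: D_i=min(5*3^7,93)=93, bounds=[0,93]
  i=8: D_i=min(5*3^8,93)=93, bounds=[0,93]
  i=9: D_i=min(5*3^9,93)=93, bounds=[0,93]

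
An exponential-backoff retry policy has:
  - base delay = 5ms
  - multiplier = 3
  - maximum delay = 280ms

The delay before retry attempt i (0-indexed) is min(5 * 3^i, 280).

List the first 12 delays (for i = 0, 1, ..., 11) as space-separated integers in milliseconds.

Computing each delay:
  i=0: min(5*3^0, 280) = 5
  i=1: min(5*3^1, 280) = 15
  i=2: min(5*3^2, 280) = 45
  i=3: min(5*3^3, 280) = 135
  i=4: min(5*3^4, 280) = 280
  i=5: min(5*3^5, 280) = 280
  i=6: min(5*3^6, 280) = 280
  i=7: min(5*3^7, 280) = 280
  i=8: min(5*3^8, 280) = 280
  i=9: min(5*3^9, 280) = 280
  i=10: min(5*3^10, 280) = 280
  i=11: min(5*3^11, 280) = 280

Answer: 5 15 45 135 280 280 280 280 280 280 280 280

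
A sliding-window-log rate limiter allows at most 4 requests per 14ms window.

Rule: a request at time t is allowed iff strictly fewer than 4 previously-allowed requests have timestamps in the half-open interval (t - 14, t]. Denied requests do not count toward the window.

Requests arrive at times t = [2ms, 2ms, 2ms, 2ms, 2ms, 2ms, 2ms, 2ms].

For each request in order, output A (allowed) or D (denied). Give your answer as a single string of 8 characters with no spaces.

Answer: AAAADDDD

Derivation:
Tracking allowed requests in the window:
  req#1 t=2ms: ALLOW
  req#2 t=2ms: ALLOW
  req#3 t=2ms: ALLOW
  req#4 t=2ms: ALLOW
  req#5 t=2ms: DENY
  req#6 t=2ms: DENY
  req#7 t=2ms: DENY
  req#8 t=2ms: DENY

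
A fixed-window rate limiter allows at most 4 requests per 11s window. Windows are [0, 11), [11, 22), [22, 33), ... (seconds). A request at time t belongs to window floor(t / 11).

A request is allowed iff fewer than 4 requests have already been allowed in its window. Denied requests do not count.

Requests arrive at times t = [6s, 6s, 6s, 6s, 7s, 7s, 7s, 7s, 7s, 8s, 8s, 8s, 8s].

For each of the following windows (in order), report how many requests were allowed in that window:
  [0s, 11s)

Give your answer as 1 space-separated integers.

Processing requests:
  req#1 t=6s (window 0): ALLOW
  req#2 t=6s (window 0): ALLOW
  req#3 t=6s (window 0): ALLOW
  req#4 t=6s (window 0): ALLOW
  req#5 t=7s (window 0): DENY
  req#6 t=7s (window 0): DENY
  req#7 t=7s (window 0): DENY
  req#8 t=7s (window 0): DENY
  req#9 t=7s (window 0): DENY
  req#10 t=8s (window 0): DENY
  req#11 t=8s (window 0): DENY
  req#12 t=8s (window 0): DENY
  req#13 t=8s (window 0): DENY

Allowed counts by window: 4

Answer: 4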